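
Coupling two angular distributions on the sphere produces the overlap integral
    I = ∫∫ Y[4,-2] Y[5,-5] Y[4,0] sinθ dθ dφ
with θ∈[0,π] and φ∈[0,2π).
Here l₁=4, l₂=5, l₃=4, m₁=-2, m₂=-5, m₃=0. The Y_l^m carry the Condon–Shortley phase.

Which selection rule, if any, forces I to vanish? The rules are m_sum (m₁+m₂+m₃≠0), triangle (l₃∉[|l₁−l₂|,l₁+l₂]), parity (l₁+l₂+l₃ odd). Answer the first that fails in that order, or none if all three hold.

m_sum

azimuthal sum: -2 − 5 + 0 = -7  ✗
1 ≤ 4 ≤ 9 (triangle on l)
L = 4 + 5 + 4 = 13 (odd)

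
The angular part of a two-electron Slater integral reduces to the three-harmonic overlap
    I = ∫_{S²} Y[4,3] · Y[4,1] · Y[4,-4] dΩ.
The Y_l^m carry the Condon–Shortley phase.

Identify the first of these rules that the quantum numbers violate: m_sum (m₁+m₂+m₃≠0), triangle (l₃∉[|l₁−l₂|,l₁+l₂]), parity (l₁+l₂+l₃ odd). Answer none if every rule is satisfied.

Σmᵢ = 0  ✓
l₃∈[|l₁−l₂|,l₁+l₂]=[0,8], have l₃=4  ✓
Σlᵢ = 12 ⇒ even  ✓

none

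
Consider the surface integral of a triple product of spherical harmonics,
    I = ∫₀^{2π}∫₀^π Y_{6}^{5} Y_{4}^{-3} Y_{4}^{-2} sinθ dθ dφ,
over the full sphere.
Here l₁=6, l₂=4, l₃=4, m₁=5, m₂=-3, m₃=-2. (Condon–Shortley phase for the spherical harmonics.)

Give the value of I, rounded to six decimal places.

-0.100084

m-sum 0 ✓  L=14 even ✓  2≤4≤10 ✓
Π(2lᵢ+1) = 13×9×9 = 1053
triangle coeff Δ(6,4,4) = 1/1261260
Σ_t [2,4]: t=2:+1/4608 t=3:−1/1296 t=4:+1/4608 = -7/20736
(3j)²=20/1287 [(6 4 4; 0 0 0)], sign=-1
Σ_t [0,1]: t=0:+1/86400 t=1:−1/172800 = 1/172800
(3j)²=1/130 [(6 4 4; 5 -3 -2)], sign=+1
⇒ 4πI² = 18/143
I = (-1)√(18/143/(4π)) = -0.10008369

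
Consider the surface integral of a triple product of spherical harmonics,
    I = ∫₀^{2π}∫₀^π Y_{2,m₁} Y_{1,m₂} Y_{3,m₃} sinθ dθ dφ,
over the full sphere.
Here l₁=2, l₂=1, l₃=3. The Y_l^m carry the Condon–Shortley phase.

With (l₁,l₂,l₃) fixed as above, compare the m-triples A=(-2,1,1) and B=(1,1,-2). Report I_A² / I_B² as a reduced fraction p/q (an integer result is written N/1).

Same 2,1,3: normalisation and zero-m 3j drop out of the ratio.
A: Δ: 0! 4! 2! / 7! → 1/105; sum: t=0:+1/48 = 1/48; 3j²(2 1 3; -2 1 1) = Δ·Π!·Σ² = 1/105  (sign +1)
B: Δ: 0! 4! 2! / 7! → 1/105; sum: t=0:+1/12 = 1/12; 3j²(2 1 3; 1 1 -2) = Δ·Π!·Σ² = 2/21  (sign -1)
I_A²/I_B² = (1/105)/(2/21) = 1/10

1/10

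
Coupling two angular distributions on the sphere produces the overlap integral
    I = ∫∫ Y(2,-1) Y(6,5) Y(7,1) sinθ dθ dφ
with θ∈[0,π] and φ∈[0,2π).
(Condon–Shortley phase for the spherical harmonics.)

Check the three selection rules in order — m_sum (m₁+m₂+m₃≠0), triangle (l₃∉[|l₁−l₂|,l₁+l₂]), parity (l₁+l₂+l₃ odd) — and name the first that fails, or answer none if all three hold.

m₁+m₂+m₃ = -1 + 5 + 1 = 5  ✗
triangle: |2−6|=4 ≤ l₃=7 ≤ 2+6=8
parity: l₁+l₂+l₃ = 15 is odd

m_sum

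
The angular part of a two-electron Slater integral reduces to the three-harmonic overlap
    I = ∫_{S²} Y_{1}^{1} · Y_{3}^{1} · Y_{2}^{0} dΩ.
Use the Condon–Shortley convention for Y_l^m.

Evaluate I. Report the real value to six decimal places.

0.000000

m-sum = 1 + 1 + 0 = 2 ≠ 0 ⇒ I = 0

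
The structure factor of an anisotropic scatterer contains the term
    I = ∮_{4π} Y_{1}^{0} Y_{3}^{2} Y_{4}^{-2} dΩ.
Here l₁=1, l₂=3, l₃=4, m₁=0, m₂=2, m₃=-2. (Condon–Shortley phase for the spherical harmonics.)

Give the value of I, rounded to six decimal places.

0.213244

Rules hold: Σm=0, L=8 even, 2≤4≤4.
N = 3·7·9 = 189
Δ = 0!·2!·6!/9! = 1/252
Racah Σ t=0..0: t=0:+1/36 = 1/36
⇒ 3j(1 3 4; 0 0 0)² = 4/63, sgn +1
Racah Σ t=0..0: t=0:+1/120 = 1/120
⇒ 3j(1 3 4; 0 2 -2)² = 1/21, sgn +1
4πI² = N·(3j₀)²·(3jₘ)² = 4/7
I = +1·√(0.571429/4π) = 0.21324362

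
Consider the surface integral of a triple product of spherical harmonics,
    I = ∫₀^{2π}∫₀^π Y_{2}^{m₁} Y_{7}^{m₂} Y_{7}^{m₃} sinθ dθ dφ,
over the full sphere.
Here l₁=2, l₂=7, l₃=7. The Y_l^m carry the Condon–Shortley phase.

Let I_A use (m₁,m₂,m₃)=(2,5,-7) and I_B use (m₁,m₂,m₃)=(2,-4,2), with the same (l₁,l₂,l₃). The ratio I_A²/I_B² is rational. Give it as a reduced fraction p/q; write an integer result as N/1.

Shared (l₁,l₂,l₃)=(2,7,7): N and (l;000)² cancel in I_A²/I_B².
A: Δ = 2!·2!·12!/17! = 1/185640; Racah Σ t=0..0: t=0:+1/1916006400 = 1/1916006400; ⇒ 3j(2 7 7; 2 5 -7)² = 1/340, sgn +1
B: Δ = 2!·2!·12!/17! = 1/185640; Racah Σ t=0..0: t=0:+1/8709120 = 1/8709120; ⇒ 3j(2 7 7; 2 -4 2)² = 55/3094, sgn -1
I_A²/I_B² = (1/340)/(55/3094) = 91/550

91/550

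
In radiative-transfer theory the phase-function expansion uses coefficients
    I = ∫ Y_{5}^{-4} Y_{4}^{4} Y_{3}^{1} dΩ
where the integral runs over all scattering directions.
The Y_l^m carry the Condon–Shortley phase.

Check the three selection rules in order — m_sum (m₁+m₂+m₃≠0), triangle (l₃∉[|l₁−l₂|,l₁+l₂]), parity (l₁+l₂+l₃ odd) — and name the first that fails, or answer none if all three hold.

m₁+m₂+m₃ = -4 + 4 + 1 = 1  ✗
triangle: |5−4|=1 ≤ l₃=3 ≤ 5+4=9
parity: l₁+l₂+l₃ = 12 is even

m_sum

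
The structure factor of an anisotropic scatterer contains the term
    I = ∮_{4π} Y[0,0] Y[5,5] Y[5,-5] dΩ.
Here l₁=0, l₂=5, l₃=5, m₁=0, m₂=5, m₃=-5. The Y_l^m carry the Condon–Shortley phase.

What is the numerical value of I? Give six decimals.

-0.282095

m-sum 0 ✓  L=10 even ✓  5≤5≤5 ✓
Π(2lᵢ+1) = 1×11×11 = 121
triangle coeff Δ(0,5,5) = 1/11
Σ_t [0,0]: t=0:+1/14400 = 1/14400
(3j)²=1/11 [(0 5 5; 0 0 0)], sign=-1
Σ_t [0,0]: t=0:+1/3628800 = 1/3628800
(3j)²=1/11 [(0 5 5; 0 5 -5)], sign=+1
⇒ 4πI² = 1/1
I = (-1)√(1/1/(4π)) = -0.28209479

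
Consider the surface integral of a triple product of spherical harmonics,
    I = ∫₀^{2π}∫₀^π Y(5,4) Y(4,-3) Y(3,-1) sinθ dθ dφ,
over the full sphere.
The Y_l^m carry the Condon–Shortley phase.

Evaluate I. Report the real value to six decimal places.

0.042401

m-sum 0 ✓  L=12 even ✓  1≤3≤9 ✓
Π(2lᵢ+1) = 11×9×7 = 693
triangle coeff Δ(5,4,3) = 1/180180
Σ_t [2,4]: t=2:+1/576 t=3:−1/144 t=4:+1/576 = -1/288
(3j)²=20/1001 [(5 4 3; 0 0 0)], sign=+1
Σ_t [0,1]: t=0:+1/4320 t=1:−1/5760 = 1/17280
(3j)²=7/4290 [(5 4 3; 4 -3 -1)], sign=+1
⇒ 4πI² = 42/1859
I = (+1)√(42/1859/(4π)) = 0.04240138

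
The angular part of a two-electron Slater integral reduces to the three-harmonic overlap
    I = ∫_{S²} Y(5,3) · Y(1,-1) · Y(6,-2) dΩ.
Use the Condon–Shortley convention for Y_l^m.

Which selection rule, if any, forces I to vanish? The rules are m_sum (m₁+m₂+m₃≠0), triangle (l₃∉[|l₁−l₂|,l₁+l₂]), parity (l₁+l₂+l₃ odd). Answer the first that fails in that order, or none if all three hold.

none

Σmᵢ = 0  ✓
l₃∈[|l₁−l₂|,l₁+l₂]=[4,6], have l₃=6  ✓
Σlᵢ = 12 ⇒ even  ✓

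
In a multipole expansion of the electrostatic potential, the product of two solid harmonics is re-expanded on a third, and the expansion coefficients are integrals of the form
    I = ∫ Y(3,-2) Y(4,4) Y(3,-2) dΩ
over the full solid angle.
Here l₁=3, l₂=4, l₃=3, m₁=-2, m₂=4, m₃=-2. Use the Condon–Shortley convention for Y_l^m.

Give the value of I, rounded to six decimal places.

0.214561

Checks pass: Σm=0; 10 even; l₃=3∈[1,7].
(2·3+1)(2·4+1)(2·3+1) = 441
Δ: 4! 2! 4! / 11! → 1/34650
sum: t=1:−1/72 t=2:+1/16 t=3:−1/72 = 5/144
3j²(3 4 3; 0 0 0) = Δ·Π!·Σ² = 2/77  (sign -1)
sum: t=4:+1/576 = 1/576
3j²(3 4 3; -2 4 -2) = Δ·Π!·Σ² = 5/99  (sign -1)
combine: 4πI² = 441·2/77·5/99 = 70/121
take √, sign +1: I = 0.21456131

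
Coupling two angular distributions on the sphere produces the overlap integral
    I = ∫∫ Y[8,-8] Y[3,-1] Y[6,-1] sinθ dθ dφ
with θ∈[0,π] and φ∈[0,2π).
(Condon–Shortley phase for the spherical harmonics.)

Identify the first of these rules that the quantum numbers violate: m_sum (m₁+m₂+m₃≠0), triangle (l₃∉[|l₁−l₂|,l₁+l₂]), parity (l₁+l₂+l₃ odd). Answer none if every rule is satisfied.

m₁+m₂+m₃ = -8 − 1 − 1 = -10  ✗
triangle: |8−3|=5 ≤ l₃=6 ≤ 8+3=11
parity: l₁+l₂+l₃ = 17 is odd

m_sum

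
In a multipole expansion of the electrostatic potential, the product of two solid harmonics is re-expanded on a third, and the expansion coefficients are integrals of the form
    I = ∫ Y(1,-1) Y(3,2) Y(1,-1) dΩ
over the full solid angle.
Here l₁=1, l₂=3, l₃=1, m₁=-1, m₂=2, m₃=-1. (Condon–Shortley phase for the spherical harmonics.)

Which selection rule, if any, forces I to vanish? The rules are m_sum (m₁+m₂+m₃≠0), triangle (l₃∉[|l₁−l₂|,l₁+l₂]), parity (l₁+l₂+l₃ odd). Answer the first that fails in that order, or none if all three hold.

triangle

m₁+m₂+m₃ = -1 + 2 − 1 = 0  ✓
triangle: |1−3|=2 ≤ l₃=1 ≤ 1+3=4  ✗
parity: l₁+l₂+l₃ = 5 is odd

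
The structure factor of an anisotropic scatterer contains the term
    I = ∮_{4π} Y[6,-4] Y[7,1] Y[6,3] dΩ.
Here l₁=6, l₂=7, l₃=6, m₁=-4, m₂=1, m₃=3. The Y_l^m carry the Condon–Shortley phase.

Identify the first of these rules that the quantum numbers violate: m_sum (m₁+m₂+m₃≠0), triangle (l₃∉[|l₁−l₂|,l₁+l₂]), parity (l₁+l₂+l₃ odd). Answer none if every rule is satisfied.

azimuthal sum: -4 + 1 + 3 = 0  ✓
1 ≤ 6 ≤ 13 (triangle on l)  ✓
L = 6 + 7 + 6 = 19 (odd)  ✗

parity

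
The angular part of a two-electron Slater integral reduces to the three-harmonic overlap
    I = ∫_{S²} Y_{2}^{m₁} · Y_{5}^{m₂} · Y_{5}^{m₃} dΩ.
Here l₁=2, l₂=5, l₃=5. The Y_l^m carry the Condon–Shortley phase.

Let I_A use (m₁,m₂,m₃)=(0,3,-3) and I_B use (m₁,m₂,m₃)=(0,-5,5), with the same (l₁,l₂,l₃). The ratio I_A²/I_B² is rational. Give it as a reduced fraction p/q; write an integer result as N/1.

Shared (l₁,l₂,l₃)=(2,5,5): N and (l;000)² cancel in I_A²/I_B².
A: Δ = 2!·2!·8!/13! = 1/38610; Racah Σ t=0..2: t=0:+1/161280 t=1:−1/5040 t=2:+1/5760 = -1/53760; ⇒ 3j(2 5 5; 0 3 -3)² = 1/4290, sgn -1
B: Δ = 2!·2!·8!/13! = 1/38610; Racah Σ t=0..0: t=0:+1/161280 = 1/161280; ⇒ 3j(2 5 5; 0 -5 5)² = 15/286, sgn +1
I_A²/I_B² = (1/4290)/(15/286) = 1/225

1/225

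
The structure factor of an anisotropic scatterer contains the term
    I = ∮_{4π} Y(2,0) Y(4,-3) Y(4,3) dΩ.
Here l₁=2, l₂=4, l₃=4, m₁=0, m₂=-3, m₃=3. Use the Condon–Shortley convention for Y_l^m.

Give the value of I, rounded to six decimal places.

0.057344

m-sum 0 ✓  L=10 even ✓  2≤4≤6 ✓
Π(2lᵢ+1) = 5×9×9 = 405
triangle coeff Δ(2,4,4) = 1/13860
Σ_t [0,2]: t=0:+1/192 t=1:−1/36 t=2:+1/192 = -5/288
(3j)²=20/693 [(2 4 4; 0 0 0)], sign=-1
Σ_t [0,1]: t=0:+1/480 t=1:−1/720 = 1/1440
(3j)²=7/1980 [(2 4 4; 0 -3 3)], sign=-1
⇒ 4πI² = 5/121
I = (+1)√(5/121/(4π)) = 0.05734392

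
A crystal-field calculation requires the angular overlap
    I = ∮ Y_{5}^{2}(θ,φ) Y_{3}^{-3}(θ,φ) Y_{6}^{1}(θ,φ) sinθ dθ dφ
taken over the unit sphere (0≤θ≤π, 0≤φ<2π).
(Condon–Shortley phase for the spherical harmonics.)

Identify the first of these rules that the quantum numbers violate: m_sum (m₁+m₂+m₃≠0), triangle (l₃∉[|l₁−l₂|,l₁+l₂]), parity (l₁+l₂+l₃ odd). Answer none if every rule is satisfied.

none

m₁+m₂+m₃ = 2 − 3 + 1 = 0  ✓
triangle: |5−3|=2 ≤ l₃=6 ≤ 5+3=8  ✓
parity: l₁+l₂+l₃ = 14 is even  ✓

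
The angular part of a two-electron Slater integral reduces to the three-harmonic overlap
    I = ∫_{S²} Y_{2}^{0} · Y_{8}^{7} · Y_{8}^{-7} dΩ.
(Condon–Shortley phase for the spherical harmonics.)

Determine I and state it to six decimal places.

0.165996

Checks pass: Σm=0; 18 even; l₃=8∈[6,10].
(2·2+1)(2·8+1)(2·8+1) = 1445
Δ: 2! 2! 14! / 19! → 1/348840
sum: t=0:+1/116121600 t=1:−1/25401600 t=2:+1/116121600 = -1/45158400
3j²(2 8 8; 0 0 0) = Δ·Π!·Σ² = 24/1615  (sign -1)
sum: t=1:−1/87178291200 t=2:+1/24908083200 = 1/34871316480
3j²(2 8 8; 0 7 -7) = Δ·Π!·Σ² = 125/7752  (sign -1)
combine: 4πI² = 1445·24/1615·125/7752 = 125/361
take √, sign +1: I = 0.16599556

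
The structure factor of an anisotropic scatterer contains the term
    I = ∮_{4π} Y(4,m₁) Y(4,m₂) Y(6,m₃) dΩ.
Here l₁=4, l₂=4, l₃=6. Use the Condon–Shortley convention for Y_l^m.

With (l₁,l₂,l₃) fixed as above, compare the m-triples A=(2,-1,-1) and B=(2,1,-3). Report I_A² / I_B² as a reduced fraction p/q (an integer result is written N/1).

9/10

l's match ⇒ only the (l;m) 3-j factors differ between A and B.
A: triangle coeff Δ(4,4,6) = 1/1261260; Σ_t [0,2]: t=0:+1/3456 t=1:−1/5760 t=2:+1/172800 = 7/57600; (3j)²=21/2860 [(4 4 6; 2 -1 -1)], sign=-1
B: triangle coeff Δ(4,4,6) = 1/1261260; Σ_t [0,2]: t=0:+1/11520 t=1:−1/5760 t=2:+1/51840 = -7/103680; (3j)²=7/858 [(4 4 6; 2 1 -3)], sign=+1
I_A²/I_B² = (21/2860)/(7/858) = 9/10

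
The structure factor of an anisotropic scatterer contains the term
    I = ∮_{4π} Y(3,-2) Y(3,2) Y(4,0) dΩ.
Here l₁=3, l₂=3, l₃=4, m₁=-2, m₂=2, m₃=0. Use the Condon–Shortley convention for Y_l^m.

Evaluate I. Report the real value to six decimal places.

Rules hold: Σm=0, L=10 even, 0≤4≤6.
N = 7·7·9 = 441
Δ = 2!·4!·4!/11! = 1/34650
Racah Σ t=0..2: t=0:+1/72 t=1:−1/16 t=2:+1/72 = -5/144
⇒ 3j(3 3 4; 0 0 0)² = 2/77, sgn -1
Racah Σ t=1..2: t=1:−1/576 t=2:+1/72 = 7/576
⇒ 3j(3 3 4; -2 2 0)² = 7/198, sgn +1
4πI² = N·(3j₀)²·(3jₘ)² = 49/121
I = -1·√(0.404959/4π) = -0.17951487

-0.179515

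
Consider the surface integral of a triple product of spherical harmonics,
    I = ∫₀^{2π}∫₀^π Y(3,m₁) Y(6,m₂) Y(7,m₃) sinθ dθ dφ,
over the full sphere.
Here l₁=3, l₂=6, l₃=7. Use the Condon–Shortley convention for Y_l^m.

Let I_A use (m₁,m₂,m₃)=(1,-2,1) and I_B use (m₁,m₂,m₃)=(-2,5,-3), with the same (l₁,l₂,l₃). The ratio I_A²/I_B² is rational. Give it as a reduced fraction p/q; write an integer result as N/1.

1058/3971

l's match ⇒ only the (l;m) 3-j factors differ between A and B.
A: triangle coeff Δ(3,6,7) = 1/2042040; Σ_t [0,2]: t=0:+1/138240 t=1:−1/181440 t=2:+1/3870720 = 23/11612160; (3j)²=529/204204 [(3 6 7; 1 -2 1)], sign=+1
B: triangle coeff Δ(3,6,7) = 1/2042040; Σ_t [1,2]: t=1:−1/87091200 t=2:+1/4354560 = 19/87091200; (3j)²=361/37128 [(3 6 7; -2 5 -3)], sign=+1
I_A²/I_B² = (529/204204)/(361/37128) = 1058/3971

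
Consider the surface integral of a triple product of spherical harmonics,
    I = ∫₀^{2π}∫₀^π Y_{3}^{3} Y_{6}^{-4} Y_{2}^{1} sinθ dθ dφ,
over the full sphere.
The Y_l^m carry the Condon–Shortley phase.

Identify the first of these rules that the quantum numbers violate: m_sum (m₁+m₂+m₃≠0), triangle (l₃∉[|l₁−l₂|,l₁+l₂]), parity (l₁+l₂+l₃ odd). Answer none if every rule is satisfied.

Σmᵢ = 0  ✓
l₃∈[|l₁−l₂|,l₁+l₂]=[3,9], have l₃=2  ✗
Σlᵢ = 11 ⇒ odd

triangle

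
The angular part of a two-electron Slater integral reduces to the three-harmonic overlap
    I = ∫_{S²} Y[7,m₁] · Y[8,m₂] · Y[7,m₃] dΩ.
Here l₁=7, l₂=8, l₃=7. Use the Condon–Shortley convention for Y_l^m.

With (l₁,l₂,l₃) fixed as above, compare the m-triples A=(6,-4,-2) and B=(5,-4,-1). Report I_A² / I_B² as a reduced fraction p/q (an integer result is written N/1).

39/3721

Same 7,8,7: normalisation and zero-m 3j drop out of the ratio.
A: Δ: 8! 6! 8! / 23! → 1/22086194130; sum: t=0:+1/2786918400 t=1:−1/2612736000 = -1/41803776000; 3j²(7 8 7; 6 -4 -2) = Δ·Π!·Σ² = 3/37145  (sign +1)
B: Δ: 8! 6! 8! / 23! → 1/22086194130; sum: t=0:+1/1114767360 t=1:−1/435456000 t=2:+1/1492992000 = -61/83607552000; 3j²(7 8 7; 5 -4 -1) = Δ·Π!·Σ² = 3721/482885  (sign -1)
I_A²/I_B² = (3/37145)/(3721/482885) = 39/3721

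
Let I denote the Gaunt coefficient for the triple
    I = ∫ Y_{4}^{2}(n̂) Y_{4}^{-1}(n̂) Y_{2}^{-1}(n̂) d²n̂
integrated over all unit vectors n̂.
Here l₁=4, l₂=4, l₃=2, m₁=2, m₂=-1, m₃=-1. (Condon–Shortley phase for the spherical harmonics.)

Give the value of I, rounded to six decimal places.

Checks pass: Σm=0; 10 even; l₃=2∈[0,8].
(2·4+1)(2·4+1)(2·2+1) = 405
Δ: 6! 2! 2! / 11! → 1/13860
sum: t=2:+1/192 t=3:−1/36 t=4:+1/192 = -5/288
3j²(4 4 2; 0 0 0) = Δ·Π!·Σ² = 20/693  (sign -1)
sum: t=1:−1/240 t=2:+1/96 = 1/160
3j²(4 4 2; 2 -1 -1) = Δ·Π!·Σ² = 27/1540  (sign -1)
combine: 4πI² = 405·20/693·27/1540 = 1215/5929
take √, sign +1: I = 0.12770047

0.127700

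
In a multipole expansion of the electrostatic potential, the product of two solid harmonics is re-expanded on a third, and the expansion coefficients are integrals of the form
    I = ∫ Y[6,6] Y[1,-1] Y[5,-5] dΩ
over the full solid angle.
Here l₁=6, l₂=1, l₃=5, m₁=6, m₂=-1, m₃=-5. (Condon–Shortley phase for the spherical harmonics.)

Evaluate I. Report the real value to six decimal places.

Rules hold: Σm=0, L=12 even, 5≤5≤7.
N = 13·3·11 = 429
Δ = 2!·10!·0!/13! = 1/858
Racah Σ t=1..1: t=1:−1/14400 = -1/14400
⇒ 3j(6 1 5; 0 0 0)² = 6/143, sgn +1
Racah Σ t=0..0: t=0:+1/7257600 = 1/7257600
⇒ 3j(6 1 5; 6 -1 -5)² = 1/13, sgn +1
4πI² = N·(3j₀)²·(3jₘ)² = 18/13
I = +1·√(1.38462/4π) = 0.33194004

0.331940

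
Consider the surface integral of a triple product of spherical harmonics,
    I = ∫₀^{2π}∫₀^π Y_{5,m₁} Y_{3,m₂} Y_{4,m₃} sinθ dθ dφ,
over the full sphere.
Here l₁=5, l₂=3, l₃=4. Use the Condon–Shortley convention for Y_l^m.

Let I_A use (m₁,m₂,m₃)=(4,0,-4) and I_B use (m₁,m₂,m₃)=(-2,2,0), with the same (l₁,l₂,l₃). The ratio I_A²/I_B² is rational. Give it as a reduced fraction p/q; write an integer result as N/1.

Shared (l₁,l₂,l₃)=(5,3,4): N and (l;000)² cancel in I_A²/I_B².
A: Δ = 4!·6!·2!/13! = 1/180180; Racah Σ t=1..1: t=1:−1/8640 = -1/8640; ⇒ 3j(5 3 4; 4 0 -4)² = 28/715, sgn -1
B: Δ = 4!·6!·2!/13! = 1/180180; Racah Σ t=3..4: t=3:−1/576 t=4:+1/864 = -1/1728; ⇒ 3j(5 3 4; -2 2 0)² = 5/1287, sgn -1
I_A²/I_B² = (28/715)/(5/1287) = 252/25

252/25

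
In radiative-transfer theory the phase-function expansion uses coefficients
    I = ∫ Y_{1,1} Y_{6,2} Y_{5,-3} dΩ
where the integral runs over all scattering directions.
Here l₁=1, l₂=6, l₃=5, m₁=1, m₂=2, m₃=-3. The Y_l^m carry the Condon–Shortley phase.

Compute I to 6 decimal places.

0.100084

m-sum 0 ✓  L=12 even ✓  5≤5≤7 ✓
Π(2lᵢ+1) = 3×13×11 = 429
triangle coeff Δ(1,6,5) = 1/858
Σ_t [1,1]: t=1:−1/14400 = -1/14400
(3j)²=6/143 [(1 6 5; 0 0 0)], sign=+1
Σ_t [0,0]: t=0:+1/161280 = 1/161280
(3j)²=1/143 [(1 6 5; 1 2 -3)], sign=+1
⇒ 4πI² = 18/143
I = (+1)√(18/143/(4π)) = 0.10008369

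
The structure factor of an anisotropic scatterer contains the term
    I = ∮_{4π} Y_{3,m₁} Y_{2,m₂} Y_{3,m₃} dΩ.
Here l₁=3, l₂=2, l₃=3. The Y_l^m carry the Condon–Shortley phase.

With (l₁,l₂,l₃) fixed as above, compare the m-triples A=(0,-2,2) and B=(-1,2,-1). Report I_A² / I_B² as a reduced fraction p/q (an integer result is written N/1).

5/6

Same 3,2,3: normalisation and zero-m 3j drop out of the ratio.
A: Δ: 2! 4! 2! / 9! → 1/3780; sum: t=0:+1/24 = 1/24; 3j²(3 2 3; 0 -2 2) = Δ·Π!·Σ² = 1/21  (sign -1)
B: Δ: 2! 4! 2! / 9! → 1/3780; sum: t=2:+1/16 = 1/16; 3j²(3 2 3; -1 2 -1) = Δ·Π!·Σ² = 2/35  (sign +1)
I_A²/I_B² = (1/21)/(2/35) = 5/6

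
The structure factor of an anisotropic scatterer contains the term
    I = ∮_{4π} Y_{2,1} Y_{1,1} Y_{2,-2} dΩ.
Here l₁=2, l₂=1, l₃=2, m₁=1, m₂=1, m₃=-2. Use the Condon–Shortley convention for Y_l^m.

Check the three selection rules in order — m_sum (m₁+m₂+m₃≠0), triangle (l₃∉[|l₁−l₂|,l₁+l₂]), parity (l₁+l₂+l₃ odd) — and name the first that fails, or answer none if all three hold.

parity

azimuthal sum: 1 + 1 − 2 = 0  ✓
1 ≤ 2 ≤ 3 (triangle on l)  ✓
L = 2 + 1 + 2 = 5 (odd)  ✗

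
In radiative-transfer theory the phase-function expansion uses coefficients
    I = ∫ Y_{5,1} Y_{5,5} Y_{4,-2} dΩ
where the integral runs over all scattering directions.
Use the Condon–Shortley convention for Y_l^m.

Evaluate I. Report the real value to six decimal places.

0.000000

1 + 5 − 2 = 4 ≠ 0: azimuthal integral kills it; I = 0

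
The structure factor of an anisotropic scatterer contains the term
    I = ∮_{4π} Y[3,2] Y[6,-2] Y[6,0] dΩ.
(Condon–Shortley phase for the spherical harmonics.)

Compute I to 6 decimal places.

0.000000

L=15 odd ⇒ parity kills the (l;000) factor ⇒ I = 0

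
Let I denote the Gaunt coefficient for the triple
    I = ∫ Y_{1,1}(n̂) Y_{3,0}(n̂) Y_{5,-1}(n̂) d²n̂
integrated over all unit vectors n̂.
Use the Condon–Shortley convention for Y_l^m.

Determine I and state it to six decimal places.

triangle: need 2≤l₃≤4, have 5; I=0

0.000000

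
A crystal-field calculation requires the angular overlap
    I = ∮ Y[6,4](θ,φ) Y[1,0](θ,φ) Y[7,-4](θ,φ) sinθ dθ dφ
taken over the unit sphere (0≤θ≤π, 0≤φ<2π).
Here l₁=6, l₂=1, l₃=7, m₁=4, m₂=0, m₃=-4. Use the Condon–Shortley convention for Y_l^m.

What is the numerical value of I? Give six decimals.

Checks pass: Σm=0; 14 even; l₃=7∈[5,7].
(2·6+1)(2·1+1)(2·7+1) = 585
Δ: 0! 12! 2! / 15! → 1/1365
sum: t=0:+1/518400 = 1/518400
3j²(6 1 7; 0 0 0) = Δ·Π!·Σ² = 7/195  (sign -1)
sum: t=0:+1/7257600 = 1/7257600
3j²(6 1 7; 4 0 -4) = Δ·Π!·Σ² = 11/455  (sign -1)
combine: 4πI² = 585·7/195·11/455 = 33/65
take √, sign +1: I = 0.20099968

0.201000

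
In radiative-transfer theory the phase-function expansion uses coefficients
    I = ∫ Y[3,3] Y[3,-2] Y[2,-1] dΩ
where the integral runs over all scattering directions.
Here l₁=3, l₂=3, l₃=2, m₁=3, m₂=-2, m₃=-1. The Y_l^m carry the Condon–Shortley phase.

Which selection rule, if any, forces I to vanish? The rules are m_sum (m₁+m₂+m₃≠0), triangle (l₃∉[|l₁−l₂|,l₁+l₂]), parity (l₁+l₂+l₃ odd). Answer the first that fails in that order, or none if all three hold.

none

azimuthal sum: 3 − 2 − 1 = 0  ✓
0 ≤ 2 ≤ 6 (triangle on l)  ✓
L = 3 + 3 + 2 = 8 (even)  ✓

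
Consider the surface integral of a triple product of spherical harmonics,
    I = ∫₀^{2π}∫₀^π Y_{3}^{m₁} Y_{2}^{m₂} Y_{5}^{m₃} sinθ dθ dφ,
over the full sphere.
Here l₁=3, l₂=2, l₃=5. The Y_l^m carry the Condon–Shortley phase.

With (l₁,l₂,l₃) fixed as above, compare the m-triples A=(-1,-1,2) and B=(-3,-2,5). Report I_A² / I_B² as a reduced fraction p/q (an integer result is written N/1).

Shared (l₁,l₂,l₃)=(3,2,5): N and (l;000)² cancel in I_A²/I_B².
A: Δ = 0!·6!·4!/11! = 1/2310; Racah Σ t=0..0: t=0:+1/288 = 1/288; ⇒ 3j(3 2 5; -1 -1 2)² = 1/22, sgn -1
B: Δ = 0!·6!·4!/11! = 1/2310; Racah Σ t=0..0: t=0:+1/17280 = 1/17280; ⇒ 3j(3 2 5; -3 -2 5)² = 1/11, sgn +1
I_A²/I_B² = (1/22)/(1/11) = 1/2

1/2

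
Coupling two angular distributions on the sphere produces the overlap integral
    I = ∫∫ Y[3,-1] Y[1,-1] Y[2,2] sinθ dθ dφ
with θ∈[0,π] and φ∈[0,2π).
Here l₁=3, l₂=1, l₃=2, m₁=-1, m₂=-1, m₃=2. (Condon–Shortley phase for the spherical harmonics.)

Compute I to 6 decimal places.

Checks pass: Σm=0; 6 even; l₃=2∈[2,4].
(2·3+1)(2·1+1)(2·2+1) = 105
Δ: 2! 4! 0! / 7! → 1/105
sum: t=1:−1/4 = -1/4
3j²(3 1 2; 0 0 0) = Δ·Π!·Σ² = 3/35  (sign -1)
sum: t=0:+1/48 = 1/48
3j²(3 1 2; -1 -1 2) = Δ·Π!·Σ² = 1/105  (sign +1)
combine: 4πI² = 105·3/35·1/105 = 3/35
take √, sign -1: I = -0.08258890

-0.082589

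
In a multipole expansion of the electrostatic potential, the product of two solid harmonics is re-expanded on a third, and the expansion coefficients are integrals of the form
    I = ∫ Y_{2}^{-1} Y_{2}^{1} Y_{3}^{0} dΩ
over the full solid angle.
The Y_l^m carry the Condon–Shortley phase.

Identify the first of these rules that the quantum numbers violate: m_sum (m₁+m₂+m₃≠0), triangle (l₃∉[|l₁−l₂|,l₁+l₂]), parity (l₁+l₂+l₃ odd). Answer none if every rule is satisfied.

parity

azimuthal sum: -1 + 1 + 0 = 0  ✓
0 ≤ 3 ≤ 4 (triangle on l)  ✓
L = 2 + 2 + 3 = 7 (odd)  ✗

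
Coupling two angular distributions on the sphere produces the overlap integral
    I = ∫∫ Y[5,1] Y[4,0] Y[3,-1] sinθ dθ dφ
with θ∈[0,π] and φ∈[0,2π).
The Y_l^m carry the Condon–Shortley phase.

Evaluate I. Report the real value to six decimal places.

Rules hold: Σm=0, L=12 even, 1≤3≤9.
N = 11·9·7 = 693
Δ = 6!·4!·2!/13! = 1/180180
Racah Σ t=2..4: t=2:+1/576 t=3:−1/144 t=4:+1/576 = -1/288
⇒ 3j(5 4 3; 0 0 0)² = 20/1001, sgn +1
Racah Σ t=2..4: t=2:+1/384 t=3:−1/216 t=4:+1/2304 = -11/6912
⇒ 3j(5 4 3; 1 0 -1)² = 11/1638, sgn -1
4πI² = N·(3j₀)²·(3jₘ)² = 110/1183
I = -1·√(0.0929839/4π) = -0.08601992

-0.086020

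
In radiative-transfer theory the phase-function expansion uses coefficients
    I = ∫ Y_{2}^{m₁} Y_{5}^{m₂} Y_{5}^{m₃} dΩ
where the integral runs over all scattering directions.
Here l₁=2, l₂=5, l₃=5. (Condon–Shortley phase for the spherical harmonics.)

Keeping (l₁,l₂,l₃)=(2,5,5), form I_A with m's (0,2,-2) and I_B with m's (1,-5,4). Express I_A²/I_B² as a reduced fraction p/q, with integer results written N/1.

4/15

Shared (l₁,l₂,l₃)=(2,5,5): N and (l;000)² cancel in I_A²/I_B².
A: Δ = 2!·2!·8!/13! = 1/38610; Racah Σ t=0..2: t=0:+1/20160 t=1:−1/1440 t=2:+1/2880 = -1/3360; ⇒ 3j(2 5 5; 0 2 -2)² = 6/715, sgn +1
B: Δ = 2!·2!·8!/13! = 1/38610; Racah Σ t=0..0: t=0:+1/80640 = 1/80640; ⇒ 3j(2 5 5; 1 -5 4)² = 9/286, sgn -1
I_A²/I_B² = (6/715)/(9/286) = 4/15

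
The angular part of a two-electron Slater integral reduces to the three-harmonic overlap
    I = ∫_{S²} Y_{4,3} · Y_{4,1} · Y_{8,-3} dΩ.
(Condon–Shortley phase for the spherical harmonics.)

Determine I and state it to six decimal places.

Σmᵢ = 1 ≠ 0, so the φ-integral vanishes; I = 0

0.000000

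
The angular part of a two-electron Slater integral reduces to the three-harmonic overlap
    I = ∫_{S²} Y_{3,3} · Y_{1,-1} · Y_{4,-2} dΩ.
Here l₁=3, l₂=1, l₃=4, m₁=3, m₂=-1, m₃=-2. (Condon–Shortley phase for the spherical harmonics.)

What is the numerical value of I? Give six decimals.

0.061558

Checks pass: Σm=0; 8 even; l₃=4∈[2,4].
(2·3+1)(2·1+1)(2·4+1) = 189
Δ: 0! 6! 2! / 9! → 1/252
sum: t=0:+1/36 = 1/36
3j²(3 1 4; 0 0 0) = Δ·Π!·Σ² = 4/63  (sign +1)
sum: t=0:+1/1440 = 1/1440
3j²(3 1 4; 3 -1 -2) = Δ·Π!·Σ² = 1/252  (sign +1)
combine: 4πI² = 189·4/63·1/252 = 1/21
take √, sign +1: I = 0.06155813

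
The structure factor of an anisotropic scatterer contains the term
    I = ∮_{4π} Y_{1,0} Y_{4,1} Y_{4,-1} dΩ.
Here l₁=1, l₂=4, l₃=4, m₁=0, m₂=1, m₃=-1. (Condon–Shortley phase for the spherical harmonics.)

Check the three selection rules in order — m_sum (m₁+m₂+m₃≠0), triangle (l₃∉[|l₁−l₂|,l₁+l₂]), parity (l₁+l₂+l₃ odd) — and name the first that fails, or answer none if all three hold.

parity

azimuthal sum: 0 + 1 − 1 = 0  ✓
3 ≤ 4 ≤ 5 (triangle on l)  ✓
L = 1 + 4 + 4 = 9 (odd)  ✗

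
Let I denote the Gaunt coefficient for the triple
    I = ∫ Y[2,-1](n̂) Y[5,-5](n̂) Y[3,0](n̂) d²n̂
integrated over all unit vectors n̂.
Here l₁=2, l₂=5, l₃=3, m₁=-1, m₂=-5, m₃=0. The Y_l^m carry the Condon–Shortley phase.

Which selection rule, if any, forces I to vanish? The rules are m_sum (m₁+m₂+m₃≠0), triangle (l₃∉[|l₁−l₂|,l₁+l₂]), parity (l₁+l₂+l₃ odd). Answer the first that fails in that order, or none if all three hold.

m₁+m₂+m₃ = -1 − 5 + 0 = -6  ✗
triangle: |2−5|=3 ≤ l₃=3 ≤ 2+5=7
parity: l₁+l₂+l₃ = 10 is even

m_sum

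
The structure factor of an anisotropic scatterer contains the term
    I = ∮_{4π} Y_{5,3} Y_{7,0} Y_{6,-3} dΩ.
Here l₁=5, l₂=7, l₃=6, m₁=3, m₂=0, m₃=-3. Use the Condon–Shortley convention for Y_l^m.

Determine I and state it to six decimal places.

Rules hold: Σm=0, L=18 even, 2≤6≤12.
N = 11·15·13 = 2145
Δ = 6!·4!·8!/19! = 1/174594420
Racah Σ t=1..5: t=1:−1/4147200 t=2:+1/207360 t=3:−1/82944 t=4:+1/207360 t=5:−1/4147200 = -1/345600
⇒ 3j(5 7 6; 0 0 0)² = 420/46189, sgn -1
Racah Σ t=0..2: t=0:+1/14515200 t=1:−1/1036800 t=2:+1/829440 = 1/3225600
⇒ 3j(5 7 6; 3 0 -3)² = 567/230945, sgn -1
4πI² = N·(3j₀)²·(3jₘ)² = 714420/14919047
I = +1·√(0.0478864/4π) = 0.06173072

0.061731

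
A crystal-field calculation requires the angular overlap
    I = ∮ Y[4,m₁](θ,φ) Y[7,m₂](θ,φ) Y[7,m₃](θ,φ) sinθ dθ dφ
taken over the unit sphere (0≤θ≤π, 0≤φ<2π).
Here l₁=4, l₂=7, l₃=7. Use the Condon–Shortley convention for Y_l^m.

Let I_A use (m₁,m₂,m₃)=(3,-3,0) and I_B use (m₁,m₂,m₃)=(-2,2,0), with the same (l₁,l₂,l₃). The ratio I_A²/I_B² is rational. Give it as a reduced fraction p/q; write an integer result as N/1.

Shared (l₁,l₂,l₃)=(4,7,7): N and (l;000)² cancel in I_A²/I_B².
A: Δ = 4!·4!·10!/19! = 1/58198140; Racah Σ t=0..1: t=0:+1/2488320 t=1:−1/4354560 = 1/5806080; ⇒ 3j(4 7 7; 3 -3 0)² = 525/92378, sgn -1
B: Δ = 4!·4!·10!/19! = 1/58198140; Racah Σ t=2..4: t=2:+1/2903040 t=3:−1/622080 t=4:+1/1382400 = -47/87091200; ⇒ 3j(4 7 7; -2 2 0)² = 2209/277134, sgn +1
I_A²/I_B² = (525/92378)/(2209/277134) = 1575/2209

1575/2209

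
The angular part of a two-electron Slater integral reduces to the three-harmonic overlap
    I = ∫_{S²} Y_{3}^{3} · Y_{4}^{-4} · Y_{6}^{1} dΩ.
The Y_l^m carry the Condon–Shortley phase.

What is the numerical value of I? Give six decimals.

L=13 odd ⇒ parity kills the (l;000) factor ⇒ I = 0

0.000000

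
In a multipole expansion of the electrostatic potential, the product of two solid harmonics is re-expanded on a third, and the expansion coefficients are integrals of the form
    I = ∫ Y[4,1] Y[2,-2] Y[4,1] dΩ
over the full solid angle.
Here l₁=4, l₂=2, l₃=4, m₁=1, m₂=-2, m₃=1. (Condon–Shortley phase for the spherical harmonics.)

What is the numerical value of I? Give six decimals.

0.200662

Checks pass: Σm=0; 10 even; l₃=4∈[2,6].
(2·4+1)(2·2+1)(2·4+1) = 405
Δ: 2! 6! 2! / 11! → 1/13860
sum: t=0:+1/192 t=1:−1/36 t=2:+1/192 = -5/288
3j²(4 2 4; 0 0 0) = Δ·Π!·Σ² = 20/693  (sign -1)
sum: t=0:+1/144 = 1/144
3j²(4 2 4; 1 -2 1) = Δ·Π!·Σ² = 10/231  (sign -1)
combine: 4πI² = 405·20/693·10/231 = 3000/5929
take √, sign +1: I = 0.20066192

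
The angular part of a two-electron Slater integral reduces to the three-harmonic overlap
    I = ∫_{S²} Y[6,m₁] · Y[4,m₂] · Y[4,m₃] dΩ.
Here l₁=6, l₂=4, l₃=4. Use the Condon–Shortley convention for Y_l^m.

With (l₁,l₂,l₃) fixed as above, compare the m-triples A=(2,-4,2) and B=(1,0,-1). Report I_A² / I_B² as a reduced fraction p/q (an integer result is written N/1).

l's match ⇒ only the (l;m) 3-j factors differ between A and B.
A: triangle coeff Δ(6,4,4) = 1/1261260; Σ_t [0,0]: t=0:+1/69120 = 1/69120; (3j)²=4/429 [(6 4 4; 2 -4 2)], sign=+1
B: triangle coeff Δ(6,4,4) = 1/1261260; Σ_t [2,4]: t=2:+1/3456 t=3:−1/1728 t=4:+1/11520 = -7/34560; (3j)²=7/858 [(6 4 4; 1 0 -1)], sign=+1
I_A²/I_B² = (4/429)/(7/858) = 8/7

8/7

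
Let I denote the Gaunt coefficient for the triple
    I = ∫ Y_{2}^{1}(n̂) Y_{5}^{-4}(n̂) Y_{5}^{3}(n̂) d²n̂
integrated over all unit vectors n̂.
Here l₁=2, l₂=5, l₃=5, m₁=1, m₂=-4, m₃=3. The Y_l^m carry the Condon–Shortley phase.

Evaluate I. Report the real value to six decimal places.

Rules hold: Σm=0, L=12 even, 3≤5≤7.
N = 5·11·11 = 605
Δ = 2!·2!·8!/13! = 1/38610
Racah Σ t=0..2: t=0:+1/2880 t=1:−1/576 t=2:+1/2880 = -1/960
⇒ 3j(2 5 5; 0 0 0)² = 10/429, sgn +1
Racah Σ t=0..1: t=0:+1/10080 t=1:−1/80640 = 1/11520
⇒ 3j(2 5 5; 1 -4 3)² = 49/1430, sgn +1
4πI² = N·(3j₀)²·(3jₘ)² = 245/507
I = +1·√(0.483235/4π) = 0.19609844

0.196098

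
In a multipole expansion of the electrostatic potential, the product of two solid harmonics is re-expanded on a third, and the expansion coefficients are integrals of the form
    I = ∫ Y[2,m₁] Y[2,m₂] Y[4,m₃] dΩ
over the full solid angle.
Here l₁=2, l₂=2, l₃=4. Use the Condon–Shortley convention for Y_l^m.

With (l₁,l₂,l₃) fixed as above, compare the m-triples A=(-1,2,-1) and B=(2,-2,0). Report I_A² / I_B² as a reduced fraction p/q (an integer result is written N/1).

l's match ⇒ only the (l;m) 3-j factors differ between A and B.
A: triangle coeff Δ(2,2,4) = 1/630; Σ_t [0,0]: t=0:+1/144 = 1/144; (3j)²=1/126 [(2 2 4; -1 2 -1)], sign=-1
B: triangle coeff Δ(2,2,4) = 1/630; Σ_t [0,0]: t=0:+1/576 = 1/576; (3j)²=1/630 [(2 2 4; 2 -2 0)], sign=+1
I_A²/I_B² = (1/126)/(1/630) = 5/1

5/1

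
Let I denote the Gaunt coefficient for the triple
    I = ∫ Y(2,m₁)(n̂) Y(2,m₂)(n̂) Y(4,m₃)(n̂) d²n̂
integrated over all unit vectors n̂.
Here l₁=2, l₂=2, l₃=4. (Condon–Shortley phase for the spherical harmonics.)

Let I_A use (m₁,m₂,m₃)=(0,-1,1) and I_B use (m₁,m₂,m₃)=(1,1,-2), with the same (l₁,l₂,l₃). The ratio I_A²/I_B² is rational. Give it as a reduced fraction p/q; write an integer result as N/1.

l's match ⇒ only the (l;m) 3-j factors differ between A and B.
A: triangle coeff Δ(2,2,4) = 1/630; Σ_t [0,0]: t=0:+1/24 = 1/24; (3j)²=1/21 [(2 2 4; 0 -1 1)], sign=-1
B: triangle coeff Δ(2,2,4) = 1/630; Σ_t [0,0]: t=0:+1/36 = 1/36; (3j)²=4/63 [(2 2 4; 1 1 -2)], sign=+1
I_A²/I_B² = (1/21)/(4/63) = 3/4

3/4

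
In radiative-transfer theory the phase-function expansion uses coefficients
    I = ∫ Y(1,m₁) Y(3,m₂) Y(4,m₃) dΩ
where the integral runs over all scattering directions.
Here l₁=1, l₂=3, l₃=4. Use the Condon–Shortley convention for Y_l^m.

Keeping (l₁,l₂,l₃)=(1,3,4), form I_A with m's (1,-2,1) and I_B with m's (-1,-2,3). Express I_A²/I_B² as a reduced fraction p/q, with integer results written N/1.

Same 1,3,4: normalisation and zero-m 3j drop out of the ratio.
A: Δ: 0! 2! 6! / 9! → 1/252; sum: t=0:+1/240 = 1/240; 3j²(1 3 4; 1 -2 1) = Δ·Π!·Σ² = 1/84  (sign -1)
B: Δ: 0! 2! 6! / 9! → 1/252; sum: t=0:+1/240 = 1/240; 3j²(1 3 4; -1 -2 3) = Δ·Π!·Σ² = 1/12  (sign -1)
I_A²/I_B² = (1/84)/(1/12) = 1/7

1/7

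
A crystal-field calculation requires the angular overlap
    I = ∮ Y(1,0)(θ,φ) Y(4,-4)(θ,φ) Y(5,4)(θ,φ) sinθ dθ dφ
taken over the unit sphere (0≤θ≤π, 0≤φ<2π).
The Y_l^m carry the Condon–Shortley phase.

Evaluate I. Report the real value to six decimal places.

0.147319

m-sum 0 ✓  L=10 even ✓  3≤5≤5 ✓
Π(2lᵢ+1) = 3×9×11 = 297
triangle coeff Δ(1,4,5) = 1/495
Σ_t [0,0]: t=0:+1/576 = 1/576
(3j)²=5/99 [(1 4 5; 0 0 0)], sign=-1
Σ_t [0,0]: t=0:+1/40320 = 1/40320
(3j)²=1/55 [(1 4 5; 0 -4 4)], sign=-1
⇒ 4πI² = 3/11
I = (+1)√(3/11/(4π)) = 0.14731920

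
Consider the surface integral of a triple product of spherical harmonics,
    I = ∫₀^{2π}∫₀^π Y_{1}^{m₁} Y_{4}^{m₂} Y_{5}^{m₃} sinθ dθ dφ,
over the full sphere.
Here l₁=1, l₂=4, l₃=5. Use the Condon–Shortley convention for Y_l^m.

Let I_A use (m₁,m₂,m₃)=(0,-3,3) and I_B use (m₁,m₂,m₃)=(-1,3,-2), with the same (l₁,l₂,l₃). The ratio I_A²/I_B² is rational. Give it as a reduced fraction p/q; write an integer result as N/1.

16/3

l's match ⇒ only the (l;m) 3-j factors differ between A and B.
A: triangle coeff Δ(1,4,5) = 1/495; Σ_t [0,0]: t=0:+1/5040 = 1/5040; (3j)²=16/495 [(1 4 5; 0 -3 3)], sign=+1
B: triangle coeff Δ(1,4,5) = 1/495; Σ_t [0,0]: t=0:+1/10080 = 1/10080; (3j)²=1/165 [(1 4 5; -1 3 -2)], sign=-1
I_A²/I_B² = (16/495)/(1/165) = 16/3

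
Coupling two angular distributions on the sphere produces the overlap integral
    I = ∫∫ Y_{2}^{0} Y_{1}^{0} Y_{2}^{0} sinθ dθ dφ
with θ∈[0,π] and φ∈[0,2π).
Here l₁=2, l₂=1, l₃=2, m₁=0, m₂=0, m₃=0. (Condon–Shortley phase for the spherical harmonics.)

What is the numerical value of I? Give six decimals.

Σlᵢ=5 odd — θ-integrand is odd under cosθ→−cosθ; I=0

0.000000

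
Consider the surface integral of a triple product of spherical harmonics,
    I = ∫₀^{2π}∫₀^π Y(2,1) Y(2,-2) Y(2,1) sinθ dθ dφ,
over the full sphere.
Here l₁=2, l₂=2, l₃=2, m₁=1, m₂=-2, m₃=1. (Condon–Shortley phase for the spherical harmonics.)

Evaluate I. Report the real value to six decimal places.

0.220728

Rules hold: Σm=0, L=6 even, 0≤2≤4.
N = 5·5·5 = 125
Δ = 2!·2!·2!/7! = 1/630
Racah Σ t=0..2: t=0:+1/8 t=1:−1/1 t=2:+1/8 = -3/4
⇒ 3j(2 2 2; 0 0 0)² = 2/35, sgn -1
Racah Σ t=0..0: t=0:+1/4 = 1/4
⇒ 3j(2 2 2; 1 -2 1)² = 3/35, sgn -1
4πI² = N·(3j₀)²·(3jₘ)² = 30/49
I = +1·√(0.612245/4π) = 0.22072812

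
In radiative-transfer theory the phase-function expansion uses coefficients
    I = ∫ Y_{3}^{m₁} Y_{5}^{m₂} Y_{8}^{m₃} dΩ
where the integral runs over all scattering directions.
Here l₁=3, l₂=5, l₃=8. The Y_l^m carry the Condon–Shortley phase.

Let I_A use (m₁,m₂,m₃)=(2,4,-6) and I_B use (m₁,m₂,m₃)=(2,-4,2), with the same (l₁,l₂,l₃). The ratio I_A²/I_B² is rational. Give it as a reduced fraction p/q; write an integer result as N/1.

1001/15

Shared (l₁,l₂,l₃)=(3,5,8): N and (l;000)² cancel in I_A²/I_B².
A: Δ = 0!·6!·10!/17! = 1/136136; Racah Σ t=0..0: t=0:+1/43545600 = 1/43545600; ⇒ 3j(3 5 8; 2 4 -6)² = 1/34, sgn +1
B: Δ = 0!·6!·10!/17! = 1/136136; Racah Σ t=0..0: t=0:+1/43545600 = 1/43545600; ⇒ 3j(3 5 8; 2 -4 2)² = 15/34034, sgn +1
I_A²/I_B² = (1/34)/(15/34034) = 1001/15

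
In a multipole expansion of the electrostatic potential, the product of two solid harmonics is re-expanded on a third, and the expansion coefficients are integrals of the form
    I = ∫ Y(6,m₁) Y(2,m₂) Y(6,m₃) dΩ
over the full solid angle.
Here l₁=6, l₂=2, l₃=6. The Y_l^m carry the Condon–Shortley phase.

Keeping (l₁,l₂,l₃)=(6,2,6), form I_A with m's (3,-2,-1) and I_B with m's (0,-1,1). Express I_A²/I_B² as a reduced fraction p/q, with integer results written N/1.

240/7

Same 6,2,6: normalisation and zero-m 3j drop out of the ratio.
A: Δ: 2! 10! 2! / 15! → 1/90090; sum: t=0:+1/120960 = 1/120960; 3j²(6 2 6; 3 -2 -1) = Δ·Π!·Σ² = 24/1001  (sign -1)
B: Δ: 2! 10! 2! / 15! → 1/90090; sum: t=0:+1/34560 t=1:−1/28800 = -1/172800; 3j²(6 2 6; 0 -1 1) = Δ·Π!·Σ² = 1/1430  (sign +1)
I_A²/I_B² = (24/1001)/(1/1430) = 240/7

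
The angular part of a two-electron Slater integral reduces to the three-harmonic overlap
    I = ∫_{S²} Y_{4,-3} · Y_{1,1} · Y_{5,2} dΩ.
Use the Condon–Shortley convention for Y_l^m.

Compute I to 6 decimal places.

m-sum 0 ✓  L=10 even ✓  3≤5≤5 ✓
Π(2lᵢ+1) = 9×3×11 = 297
triangle coeff Δ(4,1,5) = 1/495
Σ_t [0,0]: t=0:+1/576 = 1/576
(3j)²=5/99 [(4 1 5; 0 0 0)], sign=-1
Σ_t [0,0]: t=0:+1/10080 = 1/10080
(3j)²=1/165 [(4 1 5; -3 1 2)], sign=-1
⇒ 4πI² = 1/11
I = (+1)√(1/11/(4π)) = 0.08505478

0.085055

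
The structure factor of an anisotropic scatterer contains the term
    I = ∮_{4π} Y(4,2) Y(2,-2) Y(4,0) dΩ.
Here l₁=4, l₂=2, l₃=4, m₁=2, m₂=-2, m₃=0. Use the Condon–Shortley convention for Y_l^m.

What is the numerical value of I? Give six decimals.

-0.190365

m-sum 0 ✓  L=10 even ✓  2≤4≤6 ✓
Π(2lᵢ+1) = 9×5×9 = 405
triangle coeff Δ(4,2,4) = 1/13860
Σ_t [0,2]: t=0:+1/192 t=1:−1/36 t=2:+1/192 = -5/288
(3j)²=20/693 [(4 2 4; 0 0 0)], sign=-1
Σ_t [0,0]: t=0:+1/192 = 1/192
(3j)²=3/77 [(4 2 4; 2 -2 0)], sign=+1
⇒ 4πI² = 2700/5929
I = (-1)√(2700/5929/(4π)) = -0.19036462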